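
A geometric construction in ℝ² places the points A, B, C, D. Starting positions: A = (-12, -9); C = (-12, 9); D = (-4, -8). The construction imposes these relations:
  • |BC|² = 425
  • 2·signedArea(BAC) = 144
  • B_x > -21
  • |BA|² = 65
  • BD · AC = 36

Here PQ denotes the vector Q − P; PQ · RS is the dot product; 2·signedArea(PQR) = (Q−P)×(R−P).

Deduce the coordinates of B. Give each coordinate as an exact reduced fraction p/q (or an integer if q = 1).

1. B_x = -20  [2·signedArea(BAC) = 144 ∩ BD · AC = 36]
2. B_y = -10  [2·signedArea(BAC) = 144 ∩ BD · AC = 36]
   → B = (-20, -10)

B = (-20, -10)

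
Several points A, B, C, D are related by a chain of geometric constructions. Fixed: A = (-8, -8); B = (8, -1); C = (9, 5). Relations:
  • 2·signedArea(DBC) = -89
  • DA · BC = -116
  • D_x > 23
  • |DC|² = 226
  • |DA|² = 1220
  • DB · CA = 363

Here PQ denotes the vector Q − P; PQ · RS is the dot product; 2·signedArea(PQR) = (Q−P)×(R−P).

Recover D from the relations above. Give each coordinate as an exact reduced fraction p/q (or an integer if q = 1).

D = (24, 6)

1. D_x = 24  [2·signedArea(DBC) = -89 ∩ DA · BC = -116]
2. D_y = 6  [2·signedArea(DBC) = -89 ∩ DA · BC = -116]
   → D = (24, 6)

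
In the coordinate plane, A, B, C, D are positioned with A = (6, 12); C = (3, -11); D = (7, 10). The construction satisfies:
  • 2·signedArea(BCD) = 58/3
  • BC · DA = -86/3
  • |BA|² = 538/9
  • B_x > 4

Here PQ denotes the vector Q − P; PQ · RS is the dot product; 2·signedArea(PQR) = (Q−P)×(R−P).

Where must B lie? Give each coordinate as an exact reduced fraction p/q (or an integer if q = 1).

1. B_x = 5  [BC · DA = -86/3 ∩ 2·signedArea(BCD) = 58/3]
2. B_y = 13/3  [BC · DA = -86/3 ∩ 2·signedArea(BCD) = 58/3]
   → B = (5, 13/3)

B = (5, 13/3)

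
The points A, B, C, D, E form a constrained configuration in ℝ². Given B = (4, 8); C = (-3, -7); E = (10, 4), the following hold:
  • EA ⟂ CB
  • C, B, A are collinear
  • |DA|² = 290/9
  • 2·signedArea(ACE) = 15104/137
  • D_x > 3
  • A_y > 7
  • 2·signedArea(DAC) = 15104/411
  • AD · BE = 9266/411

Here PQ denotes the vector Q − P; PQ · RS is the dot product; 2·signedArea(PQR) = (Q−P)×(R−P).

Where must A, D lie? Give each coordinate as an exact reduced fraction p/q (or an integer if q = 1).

A = (485/137, 961/137)
D = (1444/411, 550/411)

1. A_x = 485/137  [C, B, A are collinear ∩ EA ⟂ CB]
2. A_y = 961/137  [C, B, A are collinear ∩ EA ⟂ CB]
   → A = (485/137, 961/137)
3. D_x = 1444/411  [2·signedArea(DAC) = 15104/411 ∩ AD · BE = 9266/411]
4. D_y = 550/411  [2·signedArea(DAC) = 15104/411 ∩ AD · BE = 9266/411]
   → D = (1444/411, 550/411)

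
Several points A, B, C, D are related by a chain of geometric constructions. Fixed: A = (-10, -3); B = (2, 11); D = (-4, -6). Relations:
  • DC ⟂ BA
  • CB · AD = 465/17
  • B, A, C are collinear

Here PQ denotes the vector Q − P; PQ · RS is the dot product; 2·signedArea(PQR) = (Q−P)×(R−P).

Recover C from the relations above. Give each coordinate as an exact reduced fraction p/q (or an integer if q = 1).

1. C_x = -152/17  [B, A, C are collinear ∩ DC ⟂ BA]
2. C_y = -30/17  [B, A, C are collinear ∩ DC ⟂ BA]
   → C = (-152/17, -30/17)

C = (-152/17, -30/17)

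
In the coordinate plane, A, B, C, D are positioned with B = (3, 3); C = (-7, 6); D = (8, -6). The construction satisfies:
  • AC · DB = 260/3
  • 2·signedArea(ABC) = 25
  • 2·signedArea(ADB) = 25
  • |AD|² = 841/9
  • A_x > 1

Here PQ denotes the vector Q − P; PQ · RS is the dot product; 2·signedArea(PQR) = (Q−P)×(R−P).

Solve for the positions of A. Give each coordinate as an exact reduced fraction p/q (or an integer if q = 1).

A = (4/3, 1)

1. A_x = 4/3  [2·signedArea(ADB) = 25 ∩ AC · DB = 260/3]
2. A_y = 1  [2·signedArea(ADB) = 25 ∩ AC · DB = 260/3]
   → A = (4/3, 1)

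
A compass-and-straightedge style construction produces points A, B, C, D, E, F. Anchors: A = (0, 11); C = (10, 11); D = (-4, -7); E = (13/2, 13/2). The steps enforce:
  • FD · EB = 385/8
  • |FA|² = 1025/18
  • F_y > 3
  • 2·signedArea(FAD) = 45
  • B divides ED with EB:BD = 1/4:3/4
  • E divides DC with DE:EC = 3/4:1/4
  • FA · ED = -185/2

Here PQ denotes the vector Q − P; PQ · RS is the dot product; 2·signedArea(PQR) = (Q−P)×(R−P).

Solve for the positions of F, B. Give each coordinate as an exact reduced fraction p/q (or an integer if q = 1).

B = (31/8, 25/8)
F = (5/6, 7/2)

1. F_x = 5/6  [FA · ED = -185/2 ∩ 2·signedArea(FAD) = 45]
2. F_y = 7/2  [FA · ED = -185/2 ∩ 2·signedArea(FAD) = 45]
   → F = (5/6, 7/2)
3. B_x = 31/8  [B divides ED with EB:BD = 1/4:3/4]
4. B_y = 25/8  [B divides ED with EB:BD = 1/4:3/4]
   → B = (31/8, 25/8)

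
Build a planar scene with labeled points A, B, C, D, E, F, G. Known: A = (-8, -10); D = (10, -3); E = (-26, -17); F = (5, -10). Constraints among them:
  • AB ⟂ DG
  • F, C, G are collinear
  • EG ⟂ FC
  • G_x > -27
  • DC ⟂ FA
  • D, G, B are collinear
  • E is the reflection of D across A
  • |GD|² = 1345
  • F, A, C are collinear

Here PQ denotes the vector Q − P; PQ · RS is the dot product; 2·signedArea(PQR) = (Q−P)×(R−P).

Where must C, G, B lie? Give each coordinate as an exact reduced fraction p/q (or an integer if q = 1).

B = (-11642/1345, -8914/1345)
C = (10, -10)
G = (-26, -10)

1. C_x = 10  [F, A, C are collinear ∩ DC ⟂ FA]
2. C_y = -10  [F, A, C are collinear ∩ DC ⟂ FA]
   → C = (10, -10)
3. G_x = -26  [F, C, G are collinear ∩ EG ⟂ FC]
4. G_y = -10  [F, C, G are collinear ∩ EG ⟂ FC]
   → G = (-26, -10)
5. B_x = -11642/1345  [D, G, B are collinear ∩ AB ⟂ DG]
6. B_y = -8914/1345  [D, G, B are collinear ∩ AB ⟂ DG]
   → B = (-11642/1345, -8914/1345)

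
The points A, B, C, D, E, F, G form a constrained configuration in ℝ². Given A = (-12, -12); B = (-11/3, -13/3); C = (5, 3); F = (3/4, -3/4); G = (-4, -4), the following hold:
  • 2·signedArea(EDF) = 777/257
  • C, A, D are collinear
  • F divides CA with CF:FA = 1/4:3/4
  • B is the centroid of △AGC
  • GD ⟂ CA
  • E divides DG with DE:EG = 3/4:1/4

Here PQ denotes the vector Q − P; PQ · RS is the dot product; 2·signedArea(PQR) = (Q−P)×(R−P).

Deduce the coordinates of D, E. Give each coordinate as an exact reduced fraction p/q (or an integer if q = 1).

1. D_x = -908/257  [C, A, D are collinear ∩ GD ⟂ CA]
2. D_y = -1164/257  [C, A, D are collinear ∩ GD ⟂ CA]
   → D = (-908/257, -1164/257)
3. E_x = -998/257  [E divides DG with DE:EG = 3/4:1/4]
4. E_y = -1062/257  [E divides DG with DE:EG = 3/4:1/4]
   → E = (-998/257, -1062/257)

D = (-908/257, -1164/257)
E = (-998/257, -1062/257)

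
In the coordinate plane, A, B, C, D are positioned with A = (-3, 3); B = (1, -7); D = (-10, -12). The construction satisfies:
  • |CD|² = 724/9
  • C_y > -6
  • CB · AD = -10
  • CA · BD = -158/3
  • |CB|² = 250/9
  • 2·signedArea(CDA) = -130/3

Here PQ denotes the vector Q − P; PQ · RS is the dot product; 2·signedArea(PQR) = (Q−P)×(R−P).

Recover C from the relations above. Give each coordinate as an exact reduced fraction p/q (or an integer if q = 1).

1. C_x = -4  [CB · AD = -10 ∩ 2·signedArea(CDA) = -130/3]
2. C_y = -16/3  [CB · AD = -10 ∩ 2·signedArea(CDA) = -130/3]
   → C = (-4, -16/3)

C = (-4, -16/3)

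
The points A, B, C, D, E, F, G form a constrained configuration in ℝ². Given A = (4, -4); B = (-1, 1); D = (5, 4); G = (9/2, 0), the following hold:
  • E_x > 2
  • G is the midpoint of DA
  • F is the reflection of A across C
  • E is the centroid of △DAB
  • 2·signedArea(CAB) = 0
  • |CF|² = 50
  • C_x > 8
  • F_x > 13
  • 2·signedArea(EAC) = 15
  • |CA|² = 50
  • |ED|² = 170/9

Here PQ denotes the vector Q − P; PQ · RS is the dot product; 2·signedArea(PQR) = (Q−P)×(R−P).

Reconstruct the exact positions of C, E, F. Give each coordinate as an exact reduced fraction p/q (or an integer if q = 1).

C = (9, -9)
E = (8/3, 1/3)
F = (14, -14)

1. C_x = 9  [line -5·x + -5·y + 0 = 0 ∩ |CA|² = 50]
2. C_y = -9  [line -5·x + -5·y + 0 = 0 ∩ |CA|² = 50]
   → C = (9, -9)
3. E_x = 8/3  [E is the centroid of △DAB]
4. E_y = 1/3  [E is the centroid of △DAB]
   → E = (8/3, 1/3)
5. F_x = 14  [F is the reflection of A across C]
6. F_y = -14  [F is the reflection of A across C]
   → F = (14, -14)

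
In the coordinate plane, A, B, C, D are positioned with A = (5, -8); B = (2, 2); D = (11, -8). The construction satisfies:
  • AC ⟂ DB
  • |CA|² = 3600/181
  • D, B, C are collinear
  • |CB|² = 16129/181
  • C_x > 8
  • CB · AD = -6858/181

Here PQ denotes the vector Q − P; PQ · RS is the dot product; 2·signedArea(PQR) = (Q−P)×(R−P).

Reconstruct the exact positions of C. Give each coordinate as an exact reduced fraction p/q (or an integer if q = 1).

C = (1505/181, -908/181)

1. C_x = 1505/181  [D, B, C are collinear ∩ AC ⟂ DB]
2. C_y = -908/181  [D, B, C are collinear ∩ AC ⟂ DB]
   → C = (1505/181, -908/181)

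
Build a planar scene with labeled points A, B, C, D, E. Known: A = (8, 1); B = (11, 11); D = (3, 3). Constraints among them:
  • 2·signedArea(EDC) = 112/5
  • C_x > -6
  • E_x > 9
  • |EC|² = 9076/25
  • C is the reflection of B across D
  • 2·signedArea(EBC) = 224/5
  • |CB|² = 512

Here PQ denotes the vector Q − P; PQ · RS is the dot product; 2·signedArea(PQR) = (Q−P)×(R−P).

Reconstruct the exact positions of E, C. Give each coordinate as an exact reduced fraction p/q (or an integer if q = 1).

1. C_x = -5  [C is the reflection of B across D]
2. C_y = -5  [C is the reflection of B across D]
   → C = (-5, -5)
3. E_x = 49/5  [line 16·x + -16·y + -224/5 = 0 ∩ |EC|² = 9076/25]
4. E_y = 7  [line 16·x + -16·y + -224/5 = 0 ∩ |EC|² = 9076/25]
   → E = (49/5, 7)

C = (-5, -5)
E = (49/5, 7)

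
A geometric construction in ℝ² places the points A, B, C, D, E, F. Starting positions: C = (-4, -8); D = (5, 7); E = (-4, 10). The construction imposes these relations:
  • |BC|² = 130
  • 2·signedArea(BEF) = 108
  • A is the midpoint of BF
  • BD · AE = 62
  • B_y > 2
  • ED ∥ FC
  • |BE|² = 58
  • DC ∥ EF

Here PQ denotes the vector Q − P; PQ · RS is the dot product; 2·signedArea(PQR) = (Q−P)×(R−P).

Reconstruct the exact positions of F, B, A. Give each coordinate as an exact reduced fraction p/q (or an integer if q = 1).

1. F_x = -13  [ED ∥ FC ∩ DC ∥ EF]
2. F_y = -5  [ED ∥ FC ∩ DC ∥ EF]
   → F = (-13, -5)
3. B_x = -1  [line 15·x + -9·y + 42 = 0 ∩ |BC|² = 130]
4. B_y = 3  [line 15·x + -9·y + 42 = 0 ∩ |BC|² = 130]
   → B = (-1, 3)
5. A_x = -7  [A is the midpoint of BF]
6. A_y = -1  [A is the midpoint of BF]
   → A = (-7, -1)

A = (-7, -1)
B = (-1, 3)
F = (-13, -5)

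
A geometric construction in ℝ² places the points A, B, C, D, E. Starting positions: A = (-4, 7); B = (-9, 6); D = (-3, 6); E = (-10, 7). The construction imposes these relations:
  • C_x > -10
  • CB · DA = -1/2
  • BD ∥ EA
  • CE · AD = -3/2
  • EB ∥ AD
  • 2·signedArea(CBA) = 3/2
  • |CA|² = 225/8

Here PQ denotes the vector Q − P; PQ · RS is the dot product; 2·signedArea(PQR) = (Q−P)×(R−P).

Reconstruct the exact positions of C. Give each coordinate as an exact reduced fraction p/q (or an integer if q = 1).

C = (-37/4, 25/4)

1. C_x = -37/4  [CE · AD = -3/2 ∩ 2·signedArea(CBA) = 3/2]
2. C_y = 25/4  [CE · AD = -3/2 ∩ 2·signedArea(CBA) = 3/2]
   → C = (-37/4, 25/4)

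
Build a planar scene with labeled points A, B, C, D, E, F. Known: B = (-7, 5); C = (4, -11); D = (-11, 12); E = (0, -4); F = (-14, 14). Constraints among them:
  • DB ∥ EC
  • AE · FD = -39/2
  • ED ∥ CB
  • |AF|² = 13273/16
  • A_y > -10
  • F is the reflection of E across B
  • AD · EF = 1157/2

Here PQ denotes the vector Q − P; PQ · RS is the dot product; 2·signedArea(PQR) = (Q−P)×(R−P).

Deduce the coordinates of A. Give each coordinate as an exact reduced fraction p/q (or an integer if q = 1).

A = (3, -37/4)

1. A_x = 3  [AD · EF = 1157/2 ∩ AE · FD = -39/2]
2. A_y = -37/4  [AD · EF = 1157/2 ∩ AE · FD = -39/2]
   → A = (3, -37/4)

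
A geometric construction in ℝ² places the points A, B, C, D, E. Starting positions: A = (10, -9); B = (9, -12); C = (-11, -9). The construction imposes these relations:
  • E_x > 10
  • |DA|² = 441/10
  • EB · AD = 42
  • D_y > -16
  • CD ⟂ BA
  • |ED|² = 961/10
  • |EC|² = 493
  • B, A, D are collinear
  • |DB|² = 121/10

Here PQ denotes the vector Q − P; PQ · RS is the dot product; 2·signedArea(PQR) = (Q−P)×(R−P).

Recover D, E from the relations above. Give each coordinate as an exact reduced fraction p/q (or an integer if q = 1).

1. D_x = 79/10  [B, A, D are collinear ∩ CD ⟂ BA]
2. D_y = -153/10  [B, A, D are collinear ∩ CD ⟂ BA]
   → D = (79/10, -153/10)
3. E_x = 11  [line 21/10·x + 63/10·y + 147/10 = 0 ∩ |ED|² = 961/10]
4. E_y = -6  [line 21/10·x + 63/10·y + 147/10 = 0 ∩ |ED|² = 961/10]
   → E = (11, -6)

D = (79/10, -153/10)
E = (11, -6)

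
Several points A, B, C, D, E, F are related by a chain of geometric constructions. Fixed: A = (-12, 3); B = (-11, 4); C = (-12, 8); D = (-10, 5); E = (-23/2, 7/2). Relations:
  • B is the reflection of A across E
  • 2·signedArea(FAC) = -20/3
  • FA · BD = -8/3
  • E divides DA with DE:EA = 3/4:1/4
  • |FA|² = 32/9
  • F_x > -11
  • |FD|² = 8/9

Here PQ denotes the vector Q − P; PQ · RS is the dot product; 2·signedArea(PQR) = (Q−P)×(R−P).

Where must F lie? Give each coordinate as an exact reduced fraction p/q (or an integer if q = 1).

F = (-32/3, 13/3)

1. F_x = -32/3  [FA · BD = -8/3 ∩ 2·signedArea(FAC) = -20/3]
2. F_y = 13/3  [FA · BD = -8/3 ∩ 2·signedArea(FAC) = -20/3]
   → F = (-32/3, 13/3)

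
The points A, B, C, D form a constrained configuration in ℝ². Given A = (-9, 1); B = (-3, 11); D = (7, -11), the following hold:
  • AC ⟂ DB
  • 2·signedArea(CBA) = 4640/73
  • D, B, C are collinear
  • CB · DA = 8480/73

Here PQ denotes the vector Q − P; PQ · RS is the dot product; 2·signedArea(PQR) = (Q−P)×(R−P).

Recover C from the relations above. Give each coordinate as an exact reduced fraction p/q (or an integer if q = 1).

1. C_x = -19/73  [D, B, C are collinear ∩ AC ⟂ DB]
2. C_y = 363/73  [D, B, C are collinear ∩ AC ⟂ DB]
   → C = (-19/73, 363/73)

C = (-19/73, 363/73)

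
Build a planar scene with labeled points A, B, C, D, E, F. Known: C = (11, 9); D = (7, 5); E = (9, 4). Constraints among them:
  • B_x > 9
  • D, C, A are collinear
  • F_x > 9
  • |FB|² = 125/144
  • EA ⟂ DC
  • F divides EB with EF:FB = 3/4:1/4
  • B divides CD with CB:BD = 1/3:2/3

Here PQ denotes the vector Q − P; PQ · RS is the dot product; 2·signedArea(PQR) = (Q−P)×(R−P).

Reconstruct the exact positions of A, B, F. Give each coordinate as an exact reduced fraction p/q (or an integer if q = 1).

A = (15/2, 11/2)
B = (29/3, 23/3)
F = (19/2, 27/4)

1. A_x = 15/2  [D, C, A are collinear ∩ EA ⟂ DC]
2. A_y = 11/2  [D, C, A are collinear ∩ EA ⟂ DC]
   → A = (15/2, 11/2)
3. B_x = 29/3  [B divides CD with CB:BD = 1/3:2/3]
4. B_y = 23/3  [B divides CD with CB:BD = 1/3:2/3]
   → B = (29/3, 23/3)
5. F_x = 19/2  [F divides EB with EF:FB = 3/4:1/4]
6. F_y = 27/4  [F divides EB with EF:FB = 3/4:1/4]
   → F = (19/2, 27/4)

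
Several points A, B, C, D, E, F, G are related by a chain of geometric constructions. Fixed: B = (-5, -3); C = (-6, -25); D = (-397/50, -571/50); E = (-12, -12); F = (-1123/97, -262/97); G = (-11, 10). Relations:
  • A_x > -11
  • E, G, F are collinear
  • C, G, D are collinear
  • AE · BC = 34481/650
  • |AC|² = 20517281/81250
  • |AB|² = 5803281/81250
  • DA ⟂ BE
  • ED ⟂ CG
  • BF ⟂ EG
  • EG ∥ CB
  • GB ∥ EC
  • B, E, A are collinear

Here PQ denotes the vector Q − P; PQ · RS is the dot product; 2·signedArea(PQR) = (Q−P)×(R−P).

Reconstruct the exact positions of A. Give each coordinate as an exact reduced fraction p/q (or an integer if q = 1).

1. A_x = -33113/3250  [B, E, A are collinear ∩ DA ⟂ BE]
2. A_y = -31431/3250  [B, E, A are collinear ∩ DA ⟂ BE]
   → A = (-33113/3250, -31431/3250)

A = (-33113/3250, -31431/3250)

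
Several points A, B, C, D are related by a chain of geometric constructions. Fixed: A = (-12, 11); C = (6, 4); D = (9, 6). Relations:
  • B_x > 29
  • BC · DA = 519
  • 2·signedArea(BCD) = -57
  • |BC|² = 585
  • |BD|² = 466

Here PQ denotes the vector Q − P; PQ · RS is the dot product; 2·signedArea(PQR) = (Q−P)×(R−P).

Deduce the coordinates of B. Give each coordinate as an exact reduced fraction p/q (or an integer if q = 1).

1. B_x = 30  [2·signedArea(BCD) = -57 ∩ BC · DA = 519]
2. B_y = 1  [2·signedArea(BCD) = -57 ∩ BC · DA = 519]
   → B = (30, 1)

B = (30, 1)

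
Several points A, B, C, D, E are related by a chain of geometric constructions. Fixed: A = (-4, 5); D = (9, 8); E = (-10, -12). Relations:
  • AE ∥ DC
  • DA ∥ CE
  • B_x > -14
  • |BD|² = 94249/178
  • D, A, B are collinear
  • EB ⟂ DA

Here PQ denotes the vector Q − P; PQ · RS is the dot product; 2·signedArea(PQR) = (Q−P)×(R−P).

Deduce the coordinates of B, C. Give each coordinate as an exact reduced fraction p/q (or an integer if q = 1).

1. B_x = -2389/178  [D, A, B are collinear ∩ EB ⟂ DA]
2. B_y = 503/178  [D, A, B are collinear ∩ EB ⟂ DA]
   → B = (-2389/178, 503/178)
3. C_x = 3  [DA ∥ CE ∩ AE ∥ DC]
4. C_y = -9  [DA ∥ CE ∩ AE ∥ DC]
   → C = (3, -9)

B = (-2389/178, 503/178)
C = (3, -9)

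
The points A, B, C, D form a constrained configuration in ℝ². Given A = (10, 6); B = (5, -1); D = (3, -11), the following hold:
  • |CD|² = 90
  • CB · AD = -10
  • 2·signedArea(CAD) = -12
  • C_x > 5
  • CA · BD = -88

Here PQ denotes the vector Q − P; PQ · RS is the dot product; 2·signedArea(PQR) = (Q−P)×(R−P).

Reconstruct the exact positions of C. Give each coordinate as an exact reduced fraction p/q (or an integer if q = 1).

C = (6, -2)

1. C_x = 6  [CA · BD = -88 ∩ CB · AD = -10]
2. C_y = -2  [CA · BD = -88 ∩ CB · AD = -10]
   → C = (6, -2)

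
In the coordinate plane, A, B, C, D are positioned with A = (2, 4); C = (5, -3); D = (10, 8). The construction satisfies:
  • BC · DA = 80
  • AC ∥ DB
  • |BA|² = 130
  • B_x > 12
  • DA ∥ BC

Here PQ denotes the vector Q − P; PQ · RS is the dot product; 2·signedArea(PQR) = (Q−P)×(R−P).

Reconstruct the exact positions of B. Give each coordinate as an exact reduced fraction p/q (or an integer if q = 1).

1. B_x = 13  [DA ∥ BC ∩ AC ∥ DB]
2. B_y = 1  [DA ∥ BC ∩ AC ∥ DB]
   → B = (13, 1)

B = (13, 1)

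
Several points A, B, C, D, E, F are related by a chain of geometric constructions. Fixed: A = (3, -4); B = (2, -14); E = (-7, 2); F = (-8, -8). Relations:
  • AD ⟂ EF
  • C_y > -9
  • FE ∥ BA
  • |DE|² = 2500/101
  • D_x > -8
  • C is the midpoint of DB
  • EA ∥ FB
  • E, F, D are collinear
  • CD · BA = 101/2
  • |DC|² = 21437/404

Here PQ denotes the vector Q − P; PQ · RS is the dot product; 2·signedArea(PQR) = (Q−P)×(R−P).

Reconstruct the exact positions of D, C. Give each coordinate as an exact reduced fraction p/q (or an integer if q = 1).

1. D_x = -757/101  [E, F, D are collinear ∩ AD ⟂ EF]
2. D_y = -298/101  [E, F, D are collinear ∩ AD ⟂ EF]
   → D = (-757/101, -298/101)
3. C_x = -555/202  [C is the midpoint of DB]
4. C_y = -856/101  [C is the midpoint of DB]
   → C = (-555/202, -856/101)

C = (-555/202, -856/101)
D = (-757/101, -298/101)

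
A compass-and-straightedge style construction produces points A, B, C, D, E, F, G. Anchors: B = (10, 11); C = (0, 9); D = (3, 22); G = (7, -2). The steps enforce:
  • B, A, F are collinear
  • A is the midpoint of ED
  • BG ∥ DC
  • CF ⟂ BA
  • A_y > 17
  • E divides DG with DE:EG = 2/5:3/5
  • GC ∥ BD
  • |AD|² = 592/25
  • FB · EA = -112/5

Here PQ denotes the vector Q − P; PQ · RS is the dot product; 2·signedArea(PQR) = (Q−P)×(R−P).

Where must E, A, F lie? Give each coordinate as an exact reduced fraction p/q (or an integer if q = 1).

A = (19/5, 86/5)
E = (23/5, 62/5)
F = (6, 15)

1. E_x = 23/5  [E divides DG with DE:EG = 2/5:3/5]
2. E_y = 62/5  [E divides DG with DE:EG = 2/5:3/5]
   → E = (23/5, 62/5)
3. A_x = 19/5  [A is the midpoint of ED]
4. A_y = 86/5  [A is the midpoint of ED]
   → A = (19/5, 86/5)
5. F_x = 6  [B, A, F are collinear ∩ CF ⟂ BA]
6. F_y = 15  [B, A, F are collinear ∩ CF ⟂ BA]
   → F = (6, 15)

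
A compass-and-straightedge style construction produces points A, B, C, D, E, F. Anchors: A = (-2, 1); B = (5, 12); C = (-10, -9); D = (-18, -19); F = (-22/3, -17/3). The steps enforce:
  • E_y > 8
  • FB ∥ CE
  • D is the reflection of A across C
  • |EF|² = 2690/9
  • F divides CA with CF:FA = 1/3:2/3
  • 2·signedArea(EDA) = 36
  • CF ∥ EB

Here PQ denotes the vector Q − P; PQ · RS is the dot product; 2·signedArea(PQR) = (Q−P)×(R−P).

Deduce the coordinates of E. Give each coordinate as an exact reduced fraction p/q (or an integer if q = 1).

E = (7/3, 26/3)

1. E_x = 7/3  [CF ∥ EB ∩ FB ∥ CE]
2. E_y = 26/3  [CF ∥ EB ∩ FB ∥ CE]
   → E = (7/3, 26/3)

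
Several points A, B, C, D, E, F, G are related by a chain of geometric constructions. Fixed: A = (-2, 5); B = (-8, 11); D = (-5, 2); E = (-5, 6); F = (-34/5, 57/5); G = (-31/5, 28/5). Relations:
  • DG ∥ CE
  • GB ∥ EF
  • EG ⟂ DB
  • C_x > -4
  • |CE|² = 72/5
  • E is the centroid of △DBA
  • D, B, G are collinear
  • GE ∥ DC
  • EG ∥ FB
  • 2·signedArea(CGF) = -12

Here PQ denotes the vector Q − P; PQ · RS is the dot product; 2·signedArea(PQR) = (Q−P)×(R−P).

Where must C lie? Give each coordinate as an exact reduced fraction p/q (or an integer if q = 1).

1. C_x = -19/5  [DG ∥ CE ∩ GE ∥ DC]
2. C_y = 12/5  [DG ∥ CE ∩ GE ∥ DC]
   → C = (-19/5, 12/5)

C = (-19/5, 12/5)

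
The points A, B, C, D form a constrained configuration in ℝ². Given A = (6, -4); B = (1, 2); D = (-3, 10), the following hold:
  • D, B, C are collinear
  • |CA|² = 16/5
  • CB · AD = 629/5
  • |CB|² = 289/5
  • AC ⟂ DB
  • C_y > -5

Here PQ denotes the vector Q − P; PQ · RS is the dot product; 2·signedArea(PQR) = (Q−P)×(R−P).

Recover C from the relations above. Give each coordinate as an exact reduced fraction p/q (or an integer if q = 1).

C = (22/5, -24/5)

1. C_x = 22/5  [D, B, C are collinear ∩ AC ⟂ DB]
2. C_y = -24/5  [D, B, C are collinear ∩ AC ⟂ DB]
   → C = (22/5, -24/5)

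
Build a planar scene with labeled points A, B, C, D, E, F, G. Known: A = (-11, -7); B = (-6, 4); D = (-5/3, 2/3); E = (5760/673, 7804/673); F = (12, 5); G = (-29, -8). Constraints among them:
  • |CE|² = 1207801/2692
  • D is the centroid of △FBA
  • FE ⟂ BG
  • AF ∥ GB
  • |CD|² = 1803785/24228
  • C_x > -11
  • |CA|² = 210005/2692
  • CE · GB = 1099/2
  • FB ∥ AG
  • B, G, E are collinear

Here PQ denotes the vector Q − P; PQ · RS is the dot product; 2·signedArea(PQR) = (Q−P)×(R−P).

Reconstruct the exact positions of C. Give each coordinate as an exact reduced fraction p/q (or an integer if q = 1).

1. C_x = -13757/1346  [line -23·x + -12·y + -427/2 = 0 ∩ |CE|² = 1207801/2692]
2. C_y = 1210/673  [line -23·x + -12·y + -427/2 = 0 ∩ |CE|² = 1207801/2692]
   → C = (-13757/1346, 1210/673)

C = (-13757/1346, 1210/673)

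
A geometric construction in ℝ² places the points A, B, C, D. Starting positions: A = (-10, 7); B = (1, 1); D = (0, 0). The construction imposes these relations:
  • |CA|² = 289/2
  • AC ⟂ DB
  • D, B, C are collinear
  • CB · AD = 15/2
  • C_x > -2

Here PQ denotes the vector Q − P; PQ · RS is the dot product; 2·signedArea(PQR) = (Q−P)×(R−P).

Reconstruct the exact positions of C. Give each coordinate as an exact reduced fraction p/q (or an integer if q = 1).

C = (-3/2, -3/2)

1. C_x = -3/2  [D, B, C are collinear ∩ AC ⟂ DB]
2. C_y = -3/2  [D, B, C are collinear ∩ AC ⟂ DB]
   → C = (-3/2, -3/2)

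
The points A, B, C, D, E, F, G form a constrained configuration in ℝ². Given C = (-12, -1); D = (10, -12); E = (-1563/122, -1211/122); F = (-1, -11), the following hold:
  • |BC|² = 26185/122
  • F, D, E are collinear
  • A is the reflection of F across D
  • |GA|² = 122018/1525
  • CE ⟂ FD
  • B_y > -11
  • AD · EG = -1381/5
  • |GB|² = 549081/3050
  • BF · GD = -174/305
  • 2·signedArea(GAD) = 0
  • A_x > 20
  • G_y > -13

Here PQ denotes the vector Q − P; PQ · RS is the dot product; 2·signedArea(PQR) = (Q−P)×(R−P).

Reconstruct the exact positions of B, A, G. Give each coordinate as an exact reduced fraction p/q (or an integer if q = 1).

A = (21, -13)
B = (-155/122, -1339/122)
G = (3688/305, -3718/305)

1. A_x = 21  [A is the reflection of F across D]
2. A_y = -13  [A is the reflection of F across D]
   → A = (21, -13)
3. G_x = 3688/305  [2·signedArea(GAD) = 0 ∩ AD · EG = -1381/5]
4. G_y = -3718/305  [2·signedArea(GAD) = 0 ∩ AD · EG = -1381/5]
   → G = (3688/305, -3718/305)
5. B_x = -155/122  [line 638/305·x + -58/305·y + 174/305 = 0 ∩ |GB|² = 549081/3050]
6. B_y = -1339/122  [line 638/305·x + -58/305·y + 174/305 = 0 ∩ |GB|² = 549081/3050]
   → B = (-155/122, -1339/122)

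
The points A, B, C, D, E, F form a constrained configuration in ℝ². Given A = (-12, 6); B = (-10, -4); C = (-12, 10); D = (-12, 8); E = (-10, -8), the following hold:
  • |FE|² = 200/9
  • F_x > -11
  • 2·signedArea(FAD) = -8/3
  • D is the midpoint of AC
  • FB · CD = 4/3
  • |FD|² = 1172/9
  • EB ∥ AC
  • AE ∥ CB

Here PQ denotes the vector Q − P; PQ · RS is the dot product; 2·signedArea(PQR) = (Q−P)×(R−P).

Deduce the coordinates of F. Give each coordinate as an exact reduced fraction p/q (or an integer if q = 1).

F = (-32/3, -10/3)

1. F_x = -32/3  [2·signedArea(FAD) = -8/3 ∩ FB · CD = 4/3]
2. F_y = -10/3  [2·signedArea(FAD) = -8/3 ∩ FB · CD = 4/3]
   → F = (-32/3, -10/3)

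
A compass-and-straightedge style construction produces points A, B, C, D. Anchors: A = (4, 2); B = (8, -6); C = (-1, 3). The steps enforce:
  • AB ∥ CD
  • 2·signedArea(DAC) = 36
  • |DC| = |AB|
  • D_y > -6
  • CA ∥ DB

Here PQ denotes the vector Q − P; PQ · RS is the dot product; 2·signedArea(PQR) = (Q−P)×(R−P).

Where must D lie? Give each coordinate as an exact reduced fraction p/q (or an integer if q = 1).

1. D_x = 3  [CA ∥ DB ∩ AB ∥ CD]
2. D_y = -5  [CA ∥ DB ∩ AB ∥ CD]
   → D = (3, -5)

D = (3, -5)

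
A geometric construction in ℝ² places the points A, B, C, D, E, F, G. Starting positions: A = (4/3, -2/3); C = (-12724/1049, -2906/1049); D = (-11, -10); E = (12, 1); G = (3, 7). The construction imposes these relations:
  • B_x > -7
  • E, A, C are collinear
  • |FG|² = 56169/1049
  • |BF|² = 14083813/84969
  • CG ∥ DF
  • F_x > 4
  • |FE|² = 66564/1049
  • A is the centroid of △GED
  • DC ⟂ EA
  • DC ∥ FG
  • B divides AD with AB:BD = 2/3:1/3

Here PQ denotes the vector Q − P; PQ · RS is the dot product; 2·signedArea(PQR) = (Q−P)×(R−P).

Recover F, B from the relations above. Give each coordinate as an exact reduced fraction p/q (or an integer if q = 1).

B = (-62/9, -62/9)
F = (4332/1049, -241/1049)

1. F_x = 4332/1049  [DC ∥ FG ∩ CG ∥ DF]
2. F_y = -241/1049  [DC ∥ FG ∩ CG ∥ DF]
   → F = (4332/1049, -241/1049)
3. B_x = -62/9  [B divides AD with AB:BD = 2/3:1/3]
4. B_y = -62/9  [B divides AD with AB:BD = 2/3:1/3]
   → B = (-62/9, -62/9)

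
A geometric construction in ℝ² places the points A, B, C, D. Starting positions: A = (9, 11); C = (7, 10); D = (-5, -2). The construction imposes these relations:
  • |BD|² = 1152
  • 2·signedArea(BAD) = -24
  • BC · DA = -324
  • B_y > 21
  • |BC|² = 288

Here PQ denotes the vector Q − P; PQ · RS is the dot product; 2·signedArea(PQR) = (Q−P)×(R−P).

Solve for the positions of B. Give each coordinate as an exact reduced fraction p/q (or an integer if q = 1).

B = (19, 22)

1. B_x = 19  [2·signedArea(BAD) = -24 ∩ BC · DA = -324]
2. B_y = 22  [2·signedArea(BAD) = -24 ∩ BC · DA = -324]
   → B = (19, 22)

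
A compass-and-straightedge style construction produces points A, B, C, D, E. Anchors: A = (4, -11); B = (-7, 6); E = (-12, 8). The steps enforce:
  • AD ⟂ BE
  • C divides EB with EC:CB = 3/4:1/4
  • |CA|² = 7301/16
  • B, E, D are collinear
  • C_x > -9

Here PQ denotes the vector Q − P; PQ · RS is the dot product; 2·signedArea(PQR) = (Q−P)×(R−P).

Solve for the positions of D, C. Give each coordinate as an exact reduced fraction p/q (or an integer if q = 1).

1. D_x = 242/29  [B, E, D are collinear ∩ AD ⟂ BE]
2. D_y = -4/29  [B, E, D are collinear ∩ AD ⟂ BE]
   → D = (242/29, -4/29)
3. C_x = -33/4  [C divides EB with EC:CB = 3/4:1/4]
4. C_y = 13/2  [C divides EB with EC:CB = 3/4:1/4]
   → C = (-33/4, 13/2)

C = (-33/4, 13/2)
D = (242/29, -4/29)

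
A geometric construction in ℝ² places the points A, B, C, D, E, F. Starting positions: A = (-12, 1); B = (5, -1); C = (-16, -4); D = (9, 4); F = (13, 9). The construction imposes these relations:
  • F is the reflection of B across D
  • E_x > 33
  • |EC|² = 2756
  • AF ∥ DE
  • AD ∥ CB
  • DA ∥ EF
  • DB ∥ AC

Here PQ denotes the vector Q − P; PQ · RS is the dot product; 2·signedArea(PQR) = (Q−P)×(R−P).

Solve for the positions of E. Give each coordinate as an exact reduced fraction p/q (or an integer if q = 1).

1. E_x = 34  [DA ∥ EF ∩ AF ∥ DE]
2. E_y = 12  [DA ∥ EF ∩ AF ∥ DE]
   → E = (34, 12)

E = (34, 12)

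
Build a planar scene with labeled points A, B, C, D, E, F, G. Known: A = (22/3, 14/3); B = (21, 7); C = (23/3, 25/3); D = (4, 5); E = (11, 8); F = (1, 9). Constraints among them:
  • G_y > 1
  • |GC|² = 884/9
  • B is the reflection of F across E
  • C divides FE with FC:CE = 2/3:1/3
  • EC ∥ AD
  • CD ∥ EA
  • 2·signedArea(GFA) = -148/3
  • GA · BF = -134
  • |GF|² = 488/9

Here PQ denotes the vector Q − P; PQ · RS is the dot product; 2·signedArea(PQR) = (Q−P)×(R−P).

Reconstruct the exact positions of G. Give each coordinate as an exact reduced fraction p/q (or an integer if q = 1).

G = (1/3, 5/3)

1. G_x = 1/3  [2·signedArea(GFA) = -148/3 ∩ GA · BF = -134]
2. G_y = 5/3  [2·signedArea(GFA) = -148/3 ∩ GA · BF = -134]
   → G = (1/3, 5/3)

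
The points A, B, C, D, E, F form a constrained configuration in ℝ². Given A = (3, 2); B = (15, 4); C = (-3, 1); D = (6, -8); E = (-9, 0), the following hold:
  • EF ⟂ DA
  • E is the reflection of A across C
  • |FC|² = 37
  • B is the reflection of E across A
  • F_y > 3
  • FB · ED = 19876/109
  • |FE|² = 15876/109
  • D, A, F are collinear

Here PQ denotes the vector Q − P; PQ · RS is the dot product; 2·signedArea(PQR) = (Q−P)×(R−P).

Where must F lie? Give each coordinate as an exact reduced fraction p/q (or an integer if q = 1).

F = (279/109, 378/109)

1. F_x = 279/109  [D, A, F are collinear ∩ EF ⟂ DA]
2. F_y = 378/109  [D, A, F are collinear ∩ EF ⟂ DA]
   → F = (279/109, 378/109)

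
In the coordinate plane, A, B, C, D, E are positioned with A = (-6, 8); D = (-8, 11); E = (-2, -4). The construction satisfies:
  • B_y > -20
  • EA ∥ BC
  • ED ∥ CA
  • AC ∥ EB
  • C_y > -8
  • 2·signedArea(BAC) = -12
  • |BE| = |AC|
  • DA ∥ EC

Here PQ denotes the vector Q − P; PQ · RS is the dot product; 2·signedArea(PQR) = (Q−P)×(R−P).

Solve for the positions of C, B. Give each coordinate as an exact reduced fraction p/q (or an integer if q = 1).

B = (4, -19)
C = (0, -7)

1. C_x = 0  [ED ∥ CA ∩ DA ∥ EC]
2. C_y = -7  [ED ∥ CA ∩ DA ∥ EC]
   → C = (0, -7)
3. B_x = 4  [EA ∥ BC ∩ AC ∥ EB]
4. B_y = -19  [EA ∥ BC ∩ AC ∥ EB]
   → B = (4, -19)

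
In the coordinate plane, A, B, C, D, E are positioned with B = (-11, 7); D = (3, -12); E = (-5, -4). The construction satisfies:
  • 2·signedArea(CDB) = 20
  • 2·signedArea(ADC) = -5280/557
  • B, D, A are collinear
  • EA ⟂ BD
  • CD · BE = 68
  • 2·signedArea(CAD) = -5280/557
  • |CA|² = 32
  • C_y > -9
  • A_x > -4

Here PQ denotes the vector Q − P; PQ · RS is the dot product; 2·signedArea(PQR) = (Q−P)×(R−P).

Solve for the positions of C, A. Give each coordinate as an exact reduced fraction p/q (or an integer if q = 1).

1. C_x = -1  [2·signedArea(CDB) = 20 ∩ CD · BE = 68]
2. C_y = -8  [2·signedArea(CDB) = 20 ∩ CD · BE = 68]
   → C = (-1, -8)
3. A_x = -2025/557  [B, D, A are collinear ∩ EA ⟂ BD]
4. A_y = -1668/557  [B, D, A are collinear ∩ EA ⟂ BD]
   → A = (-2025/557, -1668/557)

A = (-2025/557, -1668/557)
C = (-1, -8)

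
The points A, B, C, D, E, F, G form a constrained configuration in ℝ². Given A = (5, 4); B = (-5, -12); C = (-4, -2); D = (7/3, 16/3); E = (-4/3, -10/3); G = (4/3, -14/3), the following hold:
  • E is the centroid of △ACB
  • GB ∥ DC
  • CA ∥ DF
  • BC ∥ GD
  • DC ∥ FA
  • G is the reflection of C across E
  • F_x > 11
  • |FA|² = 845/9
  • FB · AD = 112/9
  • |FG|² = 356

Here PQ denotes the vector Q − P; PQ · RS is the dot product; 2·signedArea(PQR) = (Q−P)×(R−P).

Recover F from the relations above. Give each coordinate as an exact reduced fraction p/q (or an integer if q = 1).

1. F_x = 34/3  [DC ∥ FA ∩ CA ∥ DF]
2. F_y = 34/3  [DC ∥ FA ∩ CA ∥ DF]
   → F = (34/3, 34/3)

F = (34/3, 34/3)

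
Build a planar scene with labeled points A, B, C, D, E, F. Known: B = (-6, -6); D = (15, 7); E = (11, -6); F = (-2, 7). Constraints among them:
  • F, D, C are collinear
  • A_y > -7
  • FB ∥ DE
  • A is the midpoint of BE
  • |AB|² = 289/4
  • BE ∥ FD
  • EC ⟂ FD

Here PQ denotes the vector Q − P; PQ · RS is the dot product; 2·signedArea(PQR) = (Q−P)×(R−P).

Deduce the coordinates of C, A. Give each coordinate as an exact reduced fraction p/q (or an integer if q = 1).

1. C_x = 11  [F, D, C are collinear ∩ EC ⟂ FD]
2. C_y = 7  [F, D, C are collinear ∩ EC ⟂ FD]
   → C = (11, 7)
3. A_x = 5/2  [A is the midpoint of BE]
4. A_y = -6  [A is the midpoint of BE]
   → A = (5/2, -6)

A = (5/2, -6)
C = (11, 7)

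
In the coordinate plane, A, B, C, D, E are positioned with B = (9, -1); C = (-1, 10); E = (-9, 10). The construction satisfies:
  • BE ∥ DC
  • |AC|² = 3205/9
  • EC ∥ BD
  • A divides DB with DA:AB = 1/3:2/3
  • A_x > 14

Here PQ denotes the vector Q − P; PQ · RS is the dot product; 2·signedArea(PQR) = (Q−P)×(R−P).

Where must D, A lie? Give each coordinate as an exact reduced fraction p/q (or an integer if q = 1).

1. D_x = 17  [BE ∥ DC ∩ EC ∥ BD]
2. D_y = -1  [BE ∥ DC ∩ EC ∥ BD]
   → D = (17, -1)
3. A_x = 43/3  [A divides DB with DA:AB = 1/3:2/3]
4. A_y = -1  [A divides DB with DA:AB = 1/3:2/3]
   → A = (43/3, -1)

A = (43/3, -1)
D = (17, -1)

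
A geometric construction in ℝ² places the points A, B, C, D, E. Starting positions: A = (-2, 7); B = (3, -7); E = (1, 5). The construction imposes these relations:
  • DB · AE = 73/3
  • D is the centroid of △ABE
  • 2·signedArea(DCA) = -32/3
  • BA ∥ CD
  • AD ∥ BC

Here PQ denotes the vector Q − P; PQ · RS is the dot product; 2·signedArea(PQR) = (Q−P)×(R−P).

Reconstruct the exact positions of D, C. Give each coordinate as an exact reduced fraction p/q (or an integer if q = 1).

1. D_x = 2/3  [D is the centroid of △ABE]
2. D_y = 5/3  [D is the centroid of △ABE]
   → D = (2/3, 5/3)
3. C_x = 17/3  [BA ∥ CD ∩ AD ∥ BC]
4. C_y = -37/3  [BA ∥ CD ∩ AD ∥ BC]
   → C = (17/3, -37/3)

C = (17/3, -37/3)
D = (2/3, 5/3)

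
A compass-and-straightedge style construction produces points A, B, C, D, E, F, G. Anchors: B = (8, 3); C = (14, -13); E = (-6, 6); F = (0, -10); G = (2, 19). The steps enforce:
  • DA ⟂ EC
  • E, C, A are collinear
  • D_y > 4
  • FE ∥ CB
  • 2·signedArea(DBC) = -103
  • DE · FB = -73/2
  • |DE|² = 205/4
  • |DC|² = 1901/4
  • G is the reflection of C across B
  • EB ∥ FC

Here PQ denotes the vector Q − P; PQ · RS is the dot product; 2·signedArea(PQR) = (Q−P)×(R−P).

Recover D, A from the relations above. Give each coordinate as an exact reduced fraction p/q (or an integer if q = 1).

A = (-1196/761, 2729/1522)
D = (1, 9/2)

1. D_x = 1  [2·signedArea(DBC) = -103 ∩ DE · FB = -73/2]
2. D_y = 9/2  [2·signedArea(DBC) = -103 ∩ DE · FB = -73/2]
   → D = (1, 9/2)
3. A_x = -1196/761  [E, C, A are collinear ∩ DA ⟂ EC]
4. A_y = 2729/1522  [E, C, A are collinear ∩ DA ⟂ EC]
   → A = (-1196/761, 2729/1522)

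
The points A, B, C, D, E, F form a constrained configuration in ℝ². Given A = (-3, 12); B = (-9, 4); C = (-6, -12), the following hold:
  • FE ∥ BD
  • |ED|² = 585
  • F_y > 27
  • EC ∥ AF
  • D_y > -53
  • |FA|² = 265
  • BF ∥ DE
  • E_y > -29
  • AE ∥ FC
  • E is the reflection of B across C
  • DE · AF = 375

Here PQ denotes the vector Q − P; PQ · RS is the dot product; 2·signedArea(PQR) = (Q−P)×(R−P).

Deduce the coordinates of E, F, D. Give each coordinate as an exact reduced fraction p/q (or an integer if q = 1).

D = (-6, -52)
E = (-3, -28)
F = (-6, 28)

1. E_x = -3  [E is the reflection of B across C]
2. E_y = -28  [E is the reflection of B across C]
   → E = (-3, -28)
3. F_x = -6  [AE ∥ FC ∩ EC ∥ AF]
4. F_y = 28  [AE ∥ FC ∩ EC ∥ AF]
   → F = (-6, 28)
5. D_x = -6  [BF ∥ DE ∩ FE ∥ BD]
6. D_y = -52  [BF ∥ DE ∩ FE ∥ BD]
   → D = (-6, -52)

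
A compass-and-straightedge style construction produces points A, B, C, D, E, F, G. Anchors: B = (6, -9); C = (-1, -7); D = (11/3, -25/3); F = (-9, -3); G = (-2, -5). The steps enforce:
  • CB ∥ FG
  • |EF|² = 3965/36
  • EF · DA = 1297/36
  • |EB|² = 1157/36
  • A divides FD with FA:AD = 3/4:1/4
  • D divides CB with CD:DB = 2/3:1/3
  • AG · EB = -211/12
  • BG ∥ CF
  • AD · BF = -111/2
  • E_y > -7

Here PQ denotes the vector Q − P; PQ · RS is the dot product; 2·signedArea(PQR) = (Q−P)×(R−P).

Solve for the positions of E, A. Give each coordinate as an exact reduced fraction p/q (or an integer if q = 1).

A = (1/2, -7)
E = (5/6, -20/3)

1. A_x = 1/2  [A divides FD with FA:AD = 3/4:1/4]
2. A_y = -7  [A divides FD with FA:AD = 3/4:1/4]
   → A = (1/2, -7)
3. E_x = 5/6  [EF · DA = 1297/36 ∩ AG · EB = -211/12]
4. E_y = -20/3  [EF · DA = 1297/36 ∩ AG · EB = -211/12]
   → E = (5/6, -20/3)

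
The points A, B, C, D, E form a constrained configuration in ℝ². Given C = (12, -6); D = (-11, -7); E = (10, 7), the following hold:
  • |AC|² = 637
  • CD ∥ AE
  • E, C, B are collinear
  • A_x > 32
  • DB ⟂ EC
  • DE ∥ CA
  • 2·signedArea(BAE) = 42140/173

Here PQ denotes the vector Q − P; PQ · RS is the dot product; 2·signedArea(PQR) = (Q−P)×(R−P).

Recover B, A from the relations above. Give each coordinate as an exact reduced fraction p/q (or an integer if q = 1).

A = (33, 8)
B = (2010/173, -609/173)

1. B_x = 2010/173  [E, C, B are collinear ∩ DB ⟂ EC]
2. B_y = -609/173  [E, C, B are collinear ∩ DB ⟂ EC]
   → B = (2010/173, -609/173)
3. A_x = 33  [CD ∥ AE ∩ DE ∥ CA]
4. A_y = 8  [CD ∥ AE ∩ DE ∥ CA]
   → A = (33, 8)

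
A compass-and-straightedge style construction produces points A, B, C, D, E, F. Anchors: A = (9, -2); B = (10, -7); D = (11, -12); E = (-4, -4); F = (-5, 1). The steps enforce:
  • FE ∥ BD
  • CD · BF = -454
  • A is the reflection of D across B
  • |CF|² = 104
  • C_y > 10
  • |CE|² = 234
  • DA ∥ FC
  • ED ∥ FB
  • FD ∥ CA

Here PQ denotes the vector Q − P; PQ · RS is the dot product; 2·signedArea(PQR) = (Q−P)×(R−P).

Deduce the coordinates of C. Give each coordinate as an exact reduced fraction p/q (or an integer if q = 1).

C = (-7, 11)

1. C_x = -7  [FD ∥ CA ∩ DA ∥ FC]
2. C_y = 11  [FD ∥ CA ∩ DA ∥ FC]
   → C = (-7, 11)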